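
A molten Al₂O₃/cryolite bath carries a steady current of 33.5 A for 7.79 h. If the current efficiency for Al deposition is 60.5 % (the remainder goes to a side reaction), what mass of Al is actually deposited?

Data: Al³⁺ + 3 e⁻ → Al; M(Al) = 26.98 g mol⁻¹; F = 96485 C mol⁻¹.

53.0 g

Q = I·t = 33.50 × 28044 = 939500 C.
n(e⁻) = 939500/96485 = 9.737 mol; theoretically n(Al) = 9.737/3 = 3.246 mol, m_theo = 87.57 g.
At 60.5 % efficiency, m_actual = 0.605 × 87.57 = 53.0 g.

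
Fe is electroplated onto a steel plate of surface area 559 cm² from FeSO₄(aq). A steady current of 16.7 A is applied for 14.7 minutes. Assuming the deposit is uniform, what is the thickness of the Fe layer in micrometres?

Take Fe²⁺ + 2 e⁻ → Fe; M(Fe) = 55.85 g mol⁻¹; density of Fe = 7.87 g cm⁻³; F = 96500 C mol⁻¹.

9.69 μm

Q = I·t = 16.70 × 882.00 = 14730 C; n(e⁻) = 0.1526 mol.
n(Fe) = n(e⁻)/2 = 0.07632 mol, so m = 0.07632 × 55.85 = 4.262 g.
Volume = m/ρ = 4.262 / 7.87 = 0.5416 cm³.
Thickness = V/A = 0.5416 / 559 = 9.69 × 10⁻⁴ cm = 9.69 μm.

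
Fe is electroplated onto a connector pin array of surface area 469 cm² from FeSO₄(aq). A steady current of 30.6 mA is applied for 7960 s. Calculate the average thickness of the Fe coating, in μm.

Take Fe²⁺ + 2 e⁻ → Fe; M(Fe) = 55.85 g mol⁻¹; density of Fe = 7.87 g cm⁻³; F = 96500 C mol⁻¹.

0.191 μm

Q = I·t = 0.03060 × 7960.0 = 243.6 C; n(e⁻) = 0.002524 mol.
n(Fe) = n(e⁻)/2 = 0.001262 mol, so m = 0.001262 × 55.85 = 0.07049 g.
Volume = m/ρ = 0.07049 / 7.87 = 0.008956 cm³.
Thickness = V/A = 0.008956 / 469 = 1.91 × 10⁻⁵ cm = 0.191 μm.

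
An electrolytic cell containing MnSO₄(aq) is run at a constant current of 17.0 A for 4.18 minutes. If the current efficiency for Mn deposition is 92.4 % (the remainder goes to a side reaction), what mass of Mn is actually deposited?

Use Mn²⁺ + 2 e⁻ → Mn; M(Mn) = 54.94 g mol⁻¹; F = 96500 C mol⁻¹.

1.12 g

Q = I·t = 17.00 × 250.80 = 4264 C.
n(e⁻) = 4264/96500 = 0.04418 mol; theoretically n(Mn) = 0.04418/2 = 0.02209 mol, m_theo = 1.214 g.
At 92.4 % efficiency, m_actual = 0.924 × 1.214 = 1.12 g.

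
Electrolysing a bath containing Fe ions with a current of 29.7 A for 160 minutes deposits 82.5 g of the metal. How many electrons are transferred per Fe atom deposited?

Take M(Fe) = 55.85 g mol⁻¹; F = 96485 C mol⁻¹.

Q = I·t = 29.70 A × 9600.0 s = 285100 C, so n(e⁻) = 285100/96485 = 2.955 mol.
n(Fe) deposited = 82.5 / 55.85 = 1.477 mol.
Electrons per atom = n(e⁻)/n(Fe) = 2.955 / 1.477 = 2.00 ≈ 2, so the ion is Fe²⁺.

2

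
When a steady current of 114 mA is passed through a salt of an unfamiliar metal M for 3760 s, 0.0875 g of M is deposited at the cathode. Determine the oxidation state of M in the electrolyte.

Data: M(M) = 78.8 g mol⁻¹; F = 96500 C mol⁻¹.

Q = I·t = 0.1140 A × 3760.0 s = 428.6 C, so n(e⁻) = 428.6/96500 = 0.004442 mol.
n(M) deposited = 0.0875 / 78.8 = 0.001110 mol.
Electrons per atom = n(e⁻)/n(M) = 0.004442 / 0.001110 = 4.00 ≈ 4, so the ion is M⁴⁺.

+4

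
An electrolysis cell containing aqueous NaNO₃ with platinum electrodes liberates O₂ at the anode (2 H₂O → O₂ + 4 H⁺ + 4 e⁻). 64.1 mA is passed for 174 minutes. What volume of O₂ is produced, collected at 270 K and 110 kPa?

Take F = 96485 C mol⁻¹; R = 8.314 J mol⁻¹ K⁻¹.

Q = I·t = 0.06410 A × 10440 s = 669.2 C.
n(e⁻) = Q/F = 669.2 / 96485 = 0.006936 mol.
4 electrons are transferred per O₂ molecule, so n(O₂) = 0.006936 / 4 = 0.001734 mol.
V = nRT/P = (0.001734 × 8.314 × 270) / (110 × 10³ Pa) = 3.54 × 10⁻⁵ m³ = 0.0354 L.

0.0354 L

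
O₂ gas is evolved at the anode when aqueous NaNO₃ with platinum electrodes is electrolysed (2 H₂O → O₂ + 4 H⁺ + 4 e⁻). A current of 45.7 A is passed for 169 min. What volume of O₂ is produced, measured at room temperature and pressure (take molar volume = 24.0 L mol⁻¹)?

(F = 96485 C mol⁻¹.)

28.8 L

Q = I·t = 45.70 A × 10140 s = 463400 C.
n(e⁻) = Q/F = 463400 / 96485 = 4.803 mol.
4 electrons are transferred per O₂ molecule, so n(O₂) = 4.803 / 4 = 1.201 mol.
V = n × V_m = 1.201 × 24.0 = 28.8 L.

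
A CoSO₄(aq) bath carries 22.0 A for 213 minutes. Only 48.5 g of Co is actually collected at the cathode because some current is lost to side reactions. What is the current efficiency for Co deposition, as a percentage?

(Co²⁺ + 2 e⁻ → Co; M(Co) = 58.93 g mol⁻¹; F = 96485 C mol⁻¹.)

Q = I·t = 22.00 × 12780 = 281200 C; n(e⁻) = 281200/96485 = 2.914 mol.
Theoretical n(Co) = n(e⁻)/2 = 1.457 mol, i.e. m_theo = 1.457 × 58.93 = 85.86 g.
Efficiency = m_actual / m_theo = 48.5 / 85.86 = 56.5 %.

56.5 %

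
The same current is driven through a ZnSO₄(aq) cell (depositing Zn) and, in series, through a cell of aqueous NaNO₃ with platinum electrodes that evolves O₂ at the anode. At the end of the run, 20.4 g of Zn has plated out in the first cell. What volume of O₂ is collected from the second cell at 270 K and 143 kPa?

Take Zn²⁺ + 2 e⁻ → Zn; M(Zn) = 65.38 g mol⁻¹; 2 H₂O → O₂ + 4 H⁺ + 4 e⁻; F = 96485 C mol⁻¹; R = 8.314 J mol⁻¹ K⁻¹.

2.45 L

n(Zn) = 20.4 / 65.38 = 0.3120 mol, so n(e⁻) = 2 × 0.3120 = 0.6240 mol.
The cells are in series, so the same 0.6240 mol of electrons passes through the second cell.
2 H₂O → O₂ + 4 H⁺ + 4 e⁻ — 4 mol e⁻ per mol O₂, so n(O₂) = 0.6240/4 = 0.1560 mol.
V = nRT/P = (0.1560 × 8.314 × 270) / (143 × 10³) = 0.00245 m³ = 2.45 L.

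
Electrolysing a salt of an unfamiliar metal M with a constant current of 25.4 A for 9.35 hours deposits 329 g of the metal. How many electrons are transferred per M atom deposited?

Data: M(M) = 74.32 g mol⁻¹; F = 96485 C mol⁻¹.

2

Q = I·t = 25.40 A × 33660 s = 855000 C, so n(e⁻) = 855000/96485 = 8.861 mol.
n(M) deposited = 329 / 74.32 = 4.427 mol.
Electrons per atom = n(e⁻)/n(M) = 8.861 / 4.427 = 2.00 ≈ 2, so the ion is M²⁺.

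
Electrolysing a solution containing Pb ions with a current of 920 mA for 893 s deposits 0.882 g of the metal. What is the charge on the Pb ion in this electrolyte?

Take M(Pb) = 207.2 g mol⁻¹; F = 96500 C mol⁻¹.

Q = I·t = 0.9200 A × 893.00 s = 821.6 C, so n(e⁻) = 821.6/96500 = 0.008514 mol.
n(Pb) deposited = 0.882 / 207.2 = 0.004257 mol.
Electrons per atom = n(e⁻)/n(Pb) = 0.008514 / 0.004257 = 2.00 ≈ 2, so the ion is Pb²⁺.

+2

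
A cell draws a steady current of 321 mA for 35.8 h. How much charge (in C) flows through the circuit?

41400 C

Q = I·t = 0.3210 A × 128880 s = 41400 C.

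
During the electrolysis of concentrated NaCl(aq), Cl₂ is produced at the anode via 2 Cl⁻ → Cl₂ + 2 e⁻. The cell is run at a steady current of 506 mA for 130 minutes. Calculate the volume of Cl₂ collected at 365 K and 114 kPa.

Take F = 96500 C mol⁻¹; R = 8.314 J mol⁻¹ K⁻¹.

0.544 L

Q = I·t = 0.5060 A × 7800.0 s = 3947 C.
n(e⁻) = Q/F = 3947 / 96500 = 0.04090 mol.
2 electrons are transferred per Cl₂ molecule, so n(Cl₂) = 0.04090 / 2 = 0.02045 mol.
V = nRT/P = (0.02045 × 8.314 × 365) / (114 × 10³ Pa) = 5.44 × 10⁻⁴ m³ = 0.544 L.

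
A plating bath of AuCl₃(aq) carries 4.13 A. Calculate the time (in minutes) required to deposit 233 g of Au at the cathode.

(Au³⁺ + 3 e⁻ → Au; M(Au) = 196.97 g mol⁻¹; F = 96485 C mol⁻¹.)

1380 min

n(Au) = m/M = 233 / 196.97 = 1.183 mol.
Each Au atom requires 3 electrons, so n(e⁻) = 3 × 1.183 = 3.549 mol.
Q = n(e⁻)·F = 3.549 × 96485 = 342400 C.
t = Q/I = 342400 / 4.130 A = 82910 s = 1380 min.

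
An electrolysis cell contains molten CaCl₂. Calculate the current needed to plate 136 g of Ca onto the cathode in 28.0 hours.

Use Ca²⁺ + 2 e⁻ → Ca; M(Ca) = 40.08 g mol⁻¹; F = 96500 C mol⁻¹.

n(Ca) = 136 / 40.08 = 3.393 mol.
n(e⁻) = 2 × 3.393 = 6.786 mol.
Q = n(e⁻)·F = 6.786 × 96500 = 654900 C.
I = Q/t = 654900 / 100800 s = 6.50 A.

6.50 A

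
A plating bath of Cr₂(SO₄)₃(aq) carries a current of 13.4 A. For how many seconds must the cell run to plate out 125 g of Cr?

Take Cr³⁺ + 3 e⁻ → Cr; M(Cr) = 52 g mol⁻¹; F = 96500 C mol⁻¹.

51900 s

n(Cr) = m/M = 125 / 52 = 2.404 mol.
Each Cr atom requires 3 electrons, so n(e⁻) = 3 × 2.404 = 7.212 mol.
Q = n(e⁻)·F = 7.212 × 96500 = 695900 C.
t = Q/I = 695900 / 13.40 A = 51930 s.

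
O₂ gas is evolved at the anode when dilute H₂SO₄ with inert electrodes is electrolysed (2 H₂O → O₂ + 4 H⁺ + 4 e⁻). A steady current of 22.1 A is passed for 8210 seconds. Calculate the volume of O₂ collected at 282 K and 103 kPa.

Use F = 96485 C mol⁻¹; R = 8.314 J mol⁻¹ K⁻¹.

Q = I·t = 22.10 A × 8210.0 s = 181400 C.
n(e⁻) = Q/F = 181400 / 96485 = 1.881 mol.
4 electrons are transferred per O₂ molecule, so n(O₂) = 1.881 / 4 = 0.4701 mol.
V = nRT/P = (0.4701 × 8.314 × 282) / (103 × 10³ Pa) = 0.0107 m³ = 10.7 L.

10.7 L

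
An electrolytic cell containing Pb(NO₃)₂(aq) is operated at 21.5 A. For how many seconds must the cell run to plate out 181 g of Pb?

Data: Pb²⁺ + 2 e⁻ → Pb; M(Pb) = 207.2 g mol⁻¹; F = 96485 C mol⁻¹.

n(Pb) = m/M = 181 / 207.2 = 0.8736 mol.
Each Pb atom requires 2 electrons, so n(e⁻) = 2 × 0.8736 = 1.747 mol.
Q = n(e⁻)·F = 1.747 × 96485 = 168600 C.
t = Q/I = 168600 / 21.50 A = 7840 s.

7840 s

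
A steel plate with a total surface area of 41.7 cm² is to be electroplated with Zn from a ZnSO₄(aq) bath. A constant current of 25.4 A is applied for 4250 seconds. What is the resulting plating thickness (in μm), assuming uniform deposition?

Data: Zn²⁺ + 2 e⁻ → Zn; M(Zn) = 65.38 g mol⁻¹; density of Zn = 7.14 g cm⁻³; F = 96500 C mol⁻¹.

Q = I·t = 25.40 × 4250.0 = 108000 C; n(e⁻) = 1.119 mol.
n(Zn) = n(e⁻)/2 = 0.5593 mol, so m = 0.5593 × 65.38 = 36.57 g.
Volume = m/ρ = 36.57 / 7.14 = 5.122 cm³.
Thickness = V/A = 5.122 / 41.7 = 0.123 cm = 1230 μm.

1230 μm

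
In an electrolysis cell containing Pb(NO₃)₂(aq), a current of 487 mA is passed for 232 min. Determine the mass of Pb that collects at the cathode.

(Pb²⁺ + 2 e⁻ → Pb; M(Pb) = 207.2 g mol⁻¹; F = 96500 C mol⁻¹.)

7.28 g

Q = I·t = 0.4870 A × 13920 s = 6779 C.
n(e⁻) = Q/F = 6779 / 96500 = 0.07025 mol.
Pb²⁺ + 2 e⁻ → Pb, so n(Pb) = n(e⁻)/2 = 0.03512 mol.
m = n·M = 0.03512 × 207.2 = 7.28 g.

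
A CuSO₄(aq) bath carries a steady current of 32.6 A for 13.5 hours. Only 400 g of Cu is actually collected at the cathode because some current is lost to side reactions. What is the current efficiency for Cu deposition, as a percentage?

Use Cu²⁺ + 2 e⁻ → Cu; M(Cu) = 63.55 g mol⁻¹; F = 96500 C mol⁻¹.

Q = I·t = 32.60 × 48600 = 1584000 C; n(e⁻) = 1584000/96500 = 16.42 mol.
Theoretical n(Cu) = n(e⁻)/2 = 8.209 mol, i.e. m_theo = 8.209 × 63.55 = 521.7 g.
Efficiency = m_actual / m_theo = 400 / 521.7 = 76.7 %.

76.7 %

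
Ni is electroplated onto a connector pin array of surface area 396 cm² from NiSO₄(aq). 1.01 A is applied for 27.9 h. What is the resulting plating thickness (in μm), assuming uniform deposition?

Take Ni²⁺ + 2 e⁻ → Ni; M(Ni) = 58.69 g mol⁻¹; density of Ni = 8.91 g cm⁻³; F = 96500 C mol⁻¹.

87.4 μm

Q = I·t = 1.010 × 100440 = 101400 C; n(e⁻) = 1.051 mol.
n(Ni) = n(e⁻)/2 = 0.5256 mol, so m = 0.5256 × 58.69 = 30.85 g.
Volume = m/ρ = 30.85 / 8.91 = 3.462 cm³.
Thickness = V/A = 3.462 / 396 = 0.00874 cm = 87.4 μm.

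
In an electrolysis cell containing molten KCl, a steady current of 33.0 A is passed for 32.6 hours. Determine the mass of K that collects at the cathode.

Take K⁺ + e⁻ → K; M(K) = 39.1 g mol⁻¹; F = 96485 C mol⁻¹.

1570 g

Q = I·t = 33.00 A × 117360 s = 3873000 C.
n(e⁻) = Q/F = 3873000 / 96485 = 40.14 mol.
K⁺ + e⁻ → K, so n(K) = n(e⁻)/1 = 40.14 mol.
m = n·M = 40.14 × 39.1 = 1570 g.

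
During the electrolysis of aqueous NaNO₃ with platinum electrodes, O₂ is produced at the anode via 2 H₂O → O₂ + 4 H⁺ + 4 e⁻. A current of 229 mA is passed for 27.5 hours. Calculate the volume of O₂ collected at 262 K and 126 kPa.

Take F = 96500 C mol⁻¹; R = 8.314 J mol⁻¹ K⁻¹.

1.02 L

Q = I·t = 0.2290 A × 99000 s = 22670 C.
n(e⁻) = Q/F = 22670 / 96500 = 0.2349 mol.
4 electrons are transferred per O₂ molecule, so n(O₂) = 0.2349 / 4 = 0.05873 mol.
V = nRT/P = (0.05873 × 8.314 × 262) / (126 × 10³ Pa) = 0.00102 m³ = 1.02 L.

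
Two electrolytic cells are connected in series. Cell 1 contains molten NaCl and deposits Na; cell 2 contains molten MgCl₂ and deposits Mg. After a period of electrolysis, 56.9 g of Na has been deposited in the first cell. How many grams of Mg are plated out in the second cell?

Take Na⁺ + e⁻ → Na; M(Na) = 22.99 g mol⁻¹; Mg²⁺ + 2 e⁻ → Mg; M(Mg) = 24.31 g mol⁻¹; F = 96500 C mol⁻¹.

n(Na) = 56.9 / 22.99 = 2.475 mol.
Since Na⁺ + e⁻ → Na, n(e⁻) passed = 1 × 2.475 = 2.475 mol.
Cells in series carry the same charge, so the same 2.475 mol of electrons passes through cell 2.
Mg²⁺ + 2 e⁻ → Mg, so n(Mg) = 2.475 / 2 = 1.237 mol.
m(Mg) = 1.237 × 24.31 = 30.1 g.

30.1 g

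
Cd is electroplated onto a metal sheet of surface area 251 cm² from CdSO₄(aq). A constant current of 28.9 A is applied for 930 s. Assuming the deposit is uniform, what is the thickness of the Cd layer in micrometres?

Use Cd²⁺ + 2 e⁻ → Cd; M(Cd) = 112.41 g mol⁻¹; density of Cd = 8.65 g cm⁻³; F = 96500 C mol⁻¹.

72.1 μm

Q = I·t = 28.90 × 930.00 = 26880 C; n(e⁻) = 0.2785 mol.
n(Cd) = n(e⁻)/2 = 0.1393 mol, so m = 0.1393 × 112.41 = 15.65 g.
Volume = m/ρ = 15.65 / 8.65 = 1.810 cm³.
Thickness = V/A = 1.810 / 251 = 0.00721 cm = 72.1 μm.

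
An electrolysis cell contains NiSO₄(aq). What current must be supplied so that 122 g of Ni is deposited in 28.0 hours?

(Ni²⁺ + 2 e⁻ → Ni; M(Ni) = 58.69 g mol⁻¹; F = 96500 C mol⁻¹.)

n(Ni) = 122 / 58.69 = 2.079 mol.
n(e⁻) = 2 × 2.079 = 4.157 mol.
Q = n(e⁻)·F = 4.157 × 96500 = 401200 C.
I = Q/t = 401200 / 100800 s = 3.98 A.

3.98 A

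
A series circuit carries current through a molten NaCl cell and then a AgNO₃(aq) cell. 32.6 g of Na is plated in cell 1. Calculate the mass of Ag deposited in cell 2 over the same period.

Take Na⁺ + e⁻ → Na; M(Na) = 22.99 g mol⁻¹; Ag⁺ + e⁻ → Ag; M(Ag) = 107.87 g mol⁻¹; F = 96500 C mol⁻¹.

153 g

n(Na) = 32.6 / 22.99 = 1.418 mol.
Since Na⁺ + e⁻ → Na, n(e⁻) passed = 1 × 1.418 = 1.418 mol.
Cells in series carry the same charge, so the same 1.418 mol of electrons passes through cell 2.
Ag⁺ + e⁻ → Ag, so n(Ag) = 1.418 / 1 = 1.418 mol.
m(Ag) = 1.418 × 107.87 = 153 g.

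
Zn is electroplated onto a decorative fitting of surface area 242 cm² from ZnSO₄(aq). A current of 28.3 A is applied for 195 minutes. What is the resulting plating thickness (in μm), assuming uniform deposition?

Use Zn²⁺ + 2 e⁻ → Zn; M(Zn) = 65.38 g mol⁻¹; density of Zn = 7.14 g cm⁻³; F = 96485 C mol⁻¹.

Q = I·t = 28.30 × 11700 = 331100 C; n(e⁻) = 3.432 mol.
n(Zn) = n(e⁻)/2 = 1.716 mol, so m = 1.716 × 65.38 = 112.2 g.
Volume = m/ρ = 112.2 / 7.14 = 15.71 cm³.
Thickness = V/A = 15.71 / 242 = 0.0649 cm = 649 μm.

649 μm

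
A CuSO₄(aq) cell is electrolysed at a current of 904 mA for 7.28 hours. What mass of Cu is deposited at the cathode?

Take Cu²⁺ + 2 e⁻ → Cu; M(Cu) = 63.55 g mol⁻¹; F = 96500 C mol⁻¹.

Q = I·t = 0.9040 A × 26208 s = 23690 C.
n(e⁻) = Q/F = 23690 / 96500 = 0.2455 mol.
Cu²⁺ + 2 e⁻ → Cu, so n(Cu) = n(e⁻)/2 = 0.1228 mol.
m = n·M = 0.1228 × 63.55 = 7.80 g.

7.80 g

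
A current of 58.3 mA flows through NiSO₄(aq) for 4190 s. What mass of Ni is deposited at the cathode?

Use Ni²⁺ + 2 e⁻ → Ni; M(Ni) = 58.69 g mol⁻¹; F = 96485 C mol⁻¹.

0.0743 g

Q = I·t = 0.05830 A × 4190.0 s = 244.3 C.
n(e⁻) = Q/F = 244.3 / 96485 = 0.002532 mol.
Ni²⁺ + 2 e⁻ → Ni, so n(Ni) = n(e⁻)/2 = 0.001266 mol.
m = n·M = 0.001266 × 58.69 = 0.0743 g.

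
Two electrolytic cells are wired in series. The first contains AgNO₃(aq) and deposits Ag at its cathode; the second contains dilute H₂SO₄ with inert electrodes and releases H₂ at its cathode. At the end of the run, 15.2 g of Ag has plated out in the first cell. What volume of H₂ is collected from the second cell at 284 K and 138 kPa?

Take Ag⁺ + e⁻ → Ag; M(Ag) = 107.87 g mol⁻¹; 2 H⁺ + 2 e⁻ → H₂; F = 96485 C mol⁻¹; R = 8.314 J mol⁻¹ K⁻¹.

1.21 L

n(Ag) = 15.2 / 107.87 = 0.1409 mol, so n(e⁻) = 1 × 0.1409 = 0.1409 mol.
The cells are in series, so the same 0.1409 mol of electrons passes through the second cell.
2 H⁺ + 2 e⁻ → H₂ — 2 mol e⁻ per mol H₂, so n(H₂) = 0.1409/2 = 0.07046 mol.
V = nRT/P = (0.07046 × 8.314 × 284) / (138 × 10³) = 0.00121 m³ = 1.21 L.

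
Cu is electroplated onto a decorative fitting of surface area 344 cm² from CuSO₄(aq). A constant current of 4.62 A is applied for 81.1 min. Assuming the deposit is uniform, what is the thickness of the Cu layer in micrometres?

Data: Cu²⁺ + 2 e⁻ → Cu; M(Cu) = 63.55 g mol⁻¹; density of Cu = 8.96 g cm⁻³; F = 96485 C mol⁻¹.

24.0 μm

Q = I·t = 4.620 × 4866.0 = 22480 C; n(e⁻) = 0.2330 mol.
n(Cu) = n(e⁻)/2 = 0.1165 mol, so m = 0.1165 × 63.55 = 7.404 g.
Volume = m/ρ = 7.404 / 8.96 = 0.8263 cm³.
Thickness = V/A = 0.8263 / 344 = 0.00240 cm = 24.0 μm.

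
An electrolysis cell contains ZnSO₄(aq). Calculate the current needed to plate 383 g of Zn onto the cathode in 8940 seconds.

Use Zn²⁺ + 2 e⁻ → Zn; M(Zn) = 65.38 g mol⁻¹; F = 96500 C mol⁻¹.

126 A

n(Zn) = 383 / 65.38 = 5.858 mol.
n(e⁻) = 2 × 5.858 = 11.72 mol.
Q = n(e⁻)·F = 11.72 × 96500 = 1131000 C.
I = Q/t = 1131000 / 8940.0 s = 126 A.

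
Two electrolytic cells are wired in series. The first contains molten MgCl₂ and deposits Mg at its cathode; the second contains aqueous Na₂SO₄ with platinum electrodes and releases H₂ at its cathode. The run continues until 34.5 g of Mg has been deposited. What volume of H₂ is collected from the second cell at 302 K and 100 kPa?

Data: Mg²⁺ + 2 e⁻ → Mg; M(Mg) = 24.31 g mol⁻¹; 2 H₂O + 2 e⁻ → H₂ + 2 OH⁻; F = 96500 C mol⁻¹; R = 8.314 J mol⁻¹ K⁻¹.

n(Mg) = 34.5 / 24.31 = 1.419 mol, so n(e⁻) = 2 × 1.419 = 2.838 mol.
The cells are in series, so the same 2.838 mol of electrons passes through the second cell.
2 H₂O + 2 e⁻ → H₂ + 2 OH⁻ — 2 mol e⁻ per mol H₂, so n(H₂) = 2.838/2 = 1.419 mol.
V = nRT/P = (1.419 × 8.314 × 302) / (100 × 10³) = 0.0356 m³ = 35.6 L.

35.6 L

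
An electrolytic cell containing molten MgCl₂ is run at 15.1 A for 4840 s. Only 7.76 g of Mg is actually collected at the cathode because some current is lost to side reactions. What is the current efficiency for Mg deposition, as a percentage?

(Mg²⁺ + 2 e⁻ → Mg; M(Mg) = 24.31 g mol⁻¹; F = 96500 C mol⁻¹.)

Q = I·t = 15.10 × 4840.0 = 73080 C; n(e⁻) = 73080/96500 = 0.7573 mol.
Theoretical n(Mg) = n(e⁻)/2 = 0.3787 mol, i.e. m_theo = 0.3787 × 24.31 = 9.206 g.
Efficiency = m_actual / m_theo = 7.76 / 9.206 = 84.3 %.

84.3 %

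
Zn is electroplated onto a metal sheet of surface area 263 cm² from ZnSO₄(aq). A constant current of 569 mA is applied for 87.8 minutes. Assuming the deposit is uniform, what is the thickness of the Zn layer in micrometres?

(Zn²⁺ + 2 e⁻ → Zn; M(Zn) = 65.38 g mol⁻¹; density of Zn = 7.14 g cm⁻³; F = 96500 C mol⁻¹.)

5.41 μm

Q = I·t = 0.5690 × 5268.0 = 2997 C; n(e⁻) = 0.03106 mol.
n(Zn) = n(e⁻)/2 = 0.01553 mol, so m = 0.01553 × 65.38 = 1.015 g.
Volume = m/ρ = 1.015 / 7.14 = 0.1422 cm³.
Thickness = V/A = 0.1422 / 263 = 5.41 × 10⁻⁴ cm = 5.41 μm.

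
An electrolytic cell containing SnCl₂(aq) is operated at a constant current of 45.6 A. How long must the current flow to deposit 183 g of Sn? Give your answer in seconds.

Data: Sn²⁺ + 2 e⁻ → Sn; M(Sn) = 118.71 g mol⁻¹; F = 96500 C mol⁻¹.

6520 s

n(Sn) = m/M = 183 / 118.71 = 1.542 mol.
Each Sn atom requires 2 electrons, so n(e⁻) = 2 × 1.542 = 3.083 mol.
Q = n(e⁻)·F = 3.083 × 96500 = 297500 C.
t = Q/I = 297500 / 45.60 A = 6525 s.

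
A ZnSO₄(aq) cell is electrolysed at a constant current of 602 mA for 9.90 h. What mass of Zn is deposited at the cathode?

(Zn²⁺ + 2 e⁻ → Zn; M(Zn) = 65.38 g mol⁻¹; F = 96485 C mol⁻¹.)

Q = I·t = 0.6020 A × 35640 s = 21460 C.
n(e⁻) = Q/F = 21460 / 96485 = 0.2224 mol.
Zn²⁺ + 2 e⁻ → Zn, so n(Zn) = n(e⁻)/2 = 0.1112 mol.
m = n·M = 0.1112 × 65.38 = 7.27 g.

7.27 g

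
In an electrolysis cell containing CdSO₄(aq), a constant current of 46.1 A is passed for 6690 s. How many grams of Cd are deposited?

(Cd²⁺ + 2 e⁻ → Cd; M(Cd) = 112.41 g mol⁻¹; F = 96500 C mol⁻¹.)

Q = I·t = 46.10 A × 6690.0 s = 308400 C.
n(e⁻) = Q/F = 308400 / 96500 = 3.196 mol.
Cd²⁺ + 2 e⁻ → Cd, so n(Cd) = n(e⁻)/2 = 1.598 mol.
m = n·M = 1.598 × 112.41 = 180 g.

180 g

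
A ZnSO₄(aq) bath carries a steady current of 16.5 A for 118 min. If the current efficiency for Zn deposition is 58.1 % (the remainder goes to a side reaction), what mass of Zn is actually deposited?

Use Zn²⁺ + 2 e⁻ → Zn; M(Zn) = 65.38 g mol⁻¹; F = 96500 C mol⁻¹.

Q = I·t = 16.50 × 7080.0 = 116800 C.
n(e⁻) = 116800/96500 = 1.211 mol; theoretically n(Zn) = 1.211/2 = 0.6053 mol, m_theo = 39.57 g.
At 58.1 % efficiency, m_actual = 0.581 × 39.57 = 23.0 g.

23.0 g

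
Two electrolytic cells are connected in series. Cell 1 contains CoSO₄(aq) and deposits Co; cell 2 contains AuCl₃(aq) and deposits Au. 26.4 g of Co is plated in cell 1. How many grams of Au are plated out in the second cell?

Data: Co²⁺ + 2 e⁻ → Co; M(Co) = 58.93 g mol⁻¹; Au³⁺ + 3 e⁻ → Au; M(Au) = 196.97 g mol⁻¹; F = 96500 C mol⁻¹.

58.8 g

n(Co) = 26.4 / 58.93 = 0.4480 mol.
Since Co²⁺ + 2 e⁻ → Co, n(e⁻) passed = 2 × 0.4480 = 0.8960 mol.
Cells in series carry the same charge, so the same 0.8960 mol of electrons passes through cell 2.
Au³⁺ + 3 e⁻ → Au, so n(Au) = 0.8960 / 3 = 0.2987 mol.
m(Au) = 0.2987 × 196.97 = 58.8 g.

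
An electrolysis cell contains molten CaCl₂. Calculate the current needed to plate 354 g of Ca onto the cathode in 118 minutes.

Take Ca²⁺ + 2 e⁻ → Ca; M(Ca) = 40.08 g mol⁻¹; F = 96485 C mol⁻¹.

241 A

n(Ca) = 354 / 40.08 = 8.832 mol.
n(e⁻) = 2 × 8.832 = 17.66 mol.
Q = n(e⁻)·F = 17.66 × 96485 = 1704000 C.
I = Q/t = 1704000 / 7080.0 s = 241 A.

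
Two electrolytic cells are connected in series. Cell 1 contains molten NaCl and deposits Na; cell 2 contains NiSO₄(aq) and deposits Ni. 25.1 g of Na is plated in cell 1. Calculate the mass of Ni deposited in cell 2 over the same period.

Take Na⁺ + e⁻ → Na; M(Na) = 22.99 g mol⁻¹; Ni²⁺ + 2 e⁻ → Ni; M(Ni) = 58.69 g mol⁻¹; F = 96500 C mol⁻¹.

32.0 g

n(Na) = 25.1 / 22.99 = 1.092 mol.
Since Na⁺ + e⁻ → Na, n(e⁻) passed = 1 × 1.092 = 1.092 mol.
Cells in series carry the same charge, so the same 1.092 mol of electrons passes through cell 2.
Ni²⁺ + 2 e⁻ → Ni, so n(Ni) = 1.092 / 2 = 0.5459 mol.
m(Ni) = 0.5459 × 58.69 = 32.0 g.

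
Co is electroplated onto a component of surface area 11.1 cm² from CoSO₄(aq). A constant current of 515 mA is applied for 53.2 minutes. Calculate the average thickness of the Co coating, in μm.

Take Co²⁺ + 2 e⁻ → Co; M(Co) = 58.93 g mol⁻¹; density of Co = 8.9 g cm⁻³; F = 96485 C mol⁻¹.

Q = I·t = 0.5150 × 3192.0 = 1644 C; n(e⁻) = 0.01704 mol.
n(Co) = n(e⁻)/2 = 0.008519 mol, so m = 0.008519 × 58.93 = 0.5020 g.
Volume = m/ρ = 0.5020 / 8.9 = 0.05641 cm³.
Thickness = V/A = 0.05641 / 11.1 = 0.00508 cm = 50.8 μm.

50.8 μm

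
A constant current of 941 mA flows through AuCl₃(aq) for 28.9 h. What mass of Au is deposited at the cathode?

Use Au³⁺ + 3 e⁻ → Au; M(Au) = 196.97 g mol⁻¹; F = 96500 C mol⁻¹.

Q = I·t = 0.9410 A × 104040 s = 97900 C.
n(e⁻) = Q/F = 97900 / 96500 = 1.015 mol.
Au³⁺ + 3 e⁻ → Au, so n(Au) = n(e⁻)/3 = 0.3382 mol.
m = n·M = 0.3382 × 196.97 = 66.6 g.

66.6 g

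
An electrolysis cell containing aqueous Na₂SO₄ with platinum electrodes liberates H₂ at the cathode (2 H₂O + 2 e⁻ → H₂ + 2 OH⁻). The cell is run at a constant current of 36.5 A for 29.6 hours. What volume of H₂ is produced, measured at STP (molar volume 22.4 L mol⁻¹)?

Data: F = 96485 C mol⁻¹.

Q = I·t = 36.50 A × 106560 s = 3889000 C.
n(e⁻) = Q/F = 3889000 / 96485 = 40.31 mol.
2 electrons are transferred per H₂ molecule, so n(H₂) = 40.31 / 2 = 20.16 mol.
V = n × V_m = 20.16 × 22.4 = 451 L.

451 L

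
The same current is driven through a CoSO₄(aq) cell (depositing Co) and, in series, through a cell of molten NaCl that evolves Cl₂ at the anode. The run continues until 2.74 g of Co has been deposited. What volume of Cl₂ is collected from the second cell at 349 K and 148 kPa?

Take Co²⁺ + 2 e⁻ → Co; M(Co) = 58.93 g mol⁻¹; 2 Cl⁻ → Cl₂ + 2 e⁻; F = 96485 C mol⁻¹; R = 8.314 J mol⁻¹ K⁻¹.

0.912 L

n(Co) = 2.74 / 58.93 = 0.04650 mol, so n(e⁻) = 2 × 0.04650 = 0.09299 mol.
The cells are in series, so the same 0.09299 mol of electrons passes through the second cell.
2 Cl⁻ → Cl₂ + 2 e⁻ — 2 mol e⁻ per mol Cl₂, so n(Cl₂) = 0.09299/2 = 0.04650 mol.
V = nRT/P = (0.04650 × 8.314 × 349) / (148 × 10³) = 9.12 × 10⁻⁴ m³ = 0.912 L.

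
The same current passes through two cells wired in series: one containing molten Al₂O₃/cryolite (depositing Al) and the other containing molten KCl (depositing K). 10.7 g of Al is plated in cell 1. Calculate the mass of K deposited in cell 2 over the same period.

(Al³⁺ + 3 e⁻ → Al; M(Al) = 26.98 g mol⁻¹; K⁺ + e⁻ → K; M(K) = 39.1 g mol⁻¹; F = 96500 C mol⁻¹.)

n(Al) = 10.7 / 26.98 = 0.3966 mol.
Since Al³⁺ + 3 e⁻ → Al, n(e⁻) passed = 3 × 0.3966 = 1.190 mol.
Cells in series carry the same charge, so the same 1.190 mol of electrons passes through cell 2.
K⁺ + e⁻ → K, so n(K) = 1.190 / 1 = 1.190 mol.
m(K) = 1.190 × 39.1 = 46.5 g.

46.5 g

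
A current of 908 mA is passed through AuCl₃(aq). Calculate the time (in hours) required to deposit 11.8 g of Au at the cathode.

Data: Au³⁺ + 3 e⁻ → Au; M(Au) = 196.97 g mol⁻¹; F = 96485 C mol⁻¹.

5.30 h

n(Au) = m/M = 11.8 / 196.97 = 0.05991 mol.
Each Au atom requires 3 electrons, so n(e⁻) = 3 × 0.05991 = 0.1797 mol.
Q = n(e⁻)·F = 0.1797 × 96485 = 17340 C.
t = Q/I = 17340 / 0.9080 A = 19100 s = 5.30 h.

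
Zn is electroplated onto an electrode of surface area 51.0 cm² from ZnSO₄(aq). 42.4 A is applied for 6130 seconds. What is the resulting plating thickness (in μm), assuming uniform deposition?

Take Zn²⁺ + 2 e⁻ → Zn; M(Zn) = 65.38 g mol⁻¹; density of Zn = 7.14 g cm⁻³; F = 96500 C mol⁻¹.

Q = I·t = 42.40 × 6130.0 = 259900 C; n(e⁻) = 2.693 mol.
n(Zn) = n(e⁻)/2 = 1.347 mol, so m = 1.347 × 65.38 = 88.05 g.
Volume = m/ρ = 88.05 / 7.14 = 12.33 cm³.
Thickness = V/A = 12.33 / 51.0 = 0.242 cm = 2420 μm.

2420 μm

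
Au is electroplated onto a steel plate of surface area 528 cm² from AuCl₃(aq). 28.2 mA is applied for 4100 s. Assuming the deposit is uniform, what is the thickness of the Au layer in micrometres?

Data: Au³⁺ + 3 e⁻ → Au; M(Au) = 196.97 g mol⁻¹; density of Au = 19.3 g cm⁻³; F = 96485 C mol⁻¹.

0.0772 μm

Q = I·t = 0.02820 × 4100.0 = 115.6 C; n(e⁻) = 0.001198 mol.
n(Au) = n(e⁻)/3 = 0.0003994 mol, so m = 0.0003994 × 196.97 = 0.07868 g.
Volume = m/ρ = 0.07868 / 19.3 = 0.004077 cm³.
Thickness = V/A = 0.004077 / 528 = 7.72 × 10⁻⁶ cm = 0.0772 μm.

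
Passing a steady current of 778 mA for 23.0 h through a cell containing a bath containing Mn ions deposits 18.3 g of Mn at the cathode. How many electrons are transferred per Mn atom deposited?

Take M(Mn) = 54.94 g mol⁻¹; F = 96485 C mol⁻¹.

Q = I·t = 0.7780 A × 82800 s = 64420 C, so n(e⁻) = 64420/96485 = 0.6677 mol.
n(Mn) deposited = 18.3 / 54.94 = 0.3331 mol.
Electrons per atom = n(e⁻)/n(Mn) = 0.6677 / 0.3331 = 2.00 ≈ 2, so the ion is Mn²⁺.

2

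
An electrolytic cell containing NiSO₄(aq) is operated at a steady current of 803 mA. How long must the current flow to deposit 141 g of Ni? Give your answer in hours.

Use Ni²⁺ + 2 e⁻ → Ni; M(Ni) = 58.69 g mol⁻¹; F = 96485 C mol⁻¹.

n(Ni) = m/M = 141 / 58.69 = 2.402 mol.
Each Ni atom requires 2 electrons, so n(e⁻) = 2 × 2.402 = 4.805 mol.
Q = n(e⁻)·F = 4.805 × 96485 = 463600 C.
t = Q/I = 463600 / 0.8030 A = 577300 s = 160 h.

160 h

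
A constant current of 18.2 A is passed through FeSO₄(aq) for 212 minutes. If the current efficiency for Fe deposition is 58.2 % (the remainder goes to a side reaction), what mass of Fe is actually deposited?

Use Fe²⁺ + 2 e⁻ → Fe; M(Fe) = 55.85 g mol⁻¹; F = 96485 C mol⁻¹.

39.0 g

Q = I·t = 18.20 × 12720 = 231500 C.
n(e⁻) = 231500/96485 = 2.399 mol; theoretically n(Fe) = 2.399/2 = 1.200 mol, m_theo = 67.00 g.
At 58.2 % efficiency, m_actual = 0.582 × 67.00 = 39.0 g.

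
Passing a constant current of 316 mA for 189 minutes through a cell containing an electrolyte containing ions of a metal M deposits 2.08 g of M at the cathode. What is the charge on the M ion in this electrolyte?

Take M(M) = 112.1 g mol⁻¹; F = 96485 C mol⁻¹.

+2

Q = I·t = 0.3160 A × 11340 s = 3583 C, so n(e⁻) = 3583/96485 = 0.03714 mol.
n(M) deposited = 2.08 / 112.1 = 0.01855 mol.
Electrons per atom = n(e⁻)/n(M) = 0.03714 / 0.01855 = 2.00 ≈ 2, so the ion is M²⁺.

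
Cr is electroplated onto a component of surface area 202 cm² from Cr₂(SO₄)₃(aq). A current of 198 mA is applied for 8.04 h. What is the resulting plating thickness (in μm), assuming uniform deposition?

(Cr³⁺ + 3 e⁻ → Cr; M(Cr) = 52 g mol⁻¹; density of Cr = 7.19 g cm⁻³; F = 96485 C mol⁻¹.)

7.09 μm

Q = I·t = 0.1980 × 28944 = 5731 C; n(e⁻) = 0.05940 mol.
n(Cr) = n(e⁻)/3 = 0.01980 mol, so m = 0.01980 × 52 = 1.030 g.
Volume = m/ρ = 1.030 / 7.19 = 0.1432 cm³.
Thickness = V/A = 0.1432 / 202 = 7.09 × 10⁻⁴ cm = 7.09 μm.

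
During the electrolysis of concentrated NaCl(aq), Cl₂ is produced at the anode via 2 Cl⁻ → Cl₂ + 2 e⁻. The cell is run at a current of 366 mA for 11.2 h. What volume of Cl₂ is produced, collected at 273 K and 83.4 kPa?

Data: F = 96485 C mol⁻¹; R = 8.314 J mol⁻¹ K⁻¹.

2.08 L

Q = I·t = 0.3660 A × 40320 s = 14760 C.
n(e⁻) = Q/F = 14760 / 96485 = 0.1529 mol.
2 electrons are transferred per Cl₂ molecule, so n(Cl₂) = 0.1529 / 2 = 0.07647 mol.
V = nRT/P = (0.07647 × 8.314 × 273) / (83.4 × 10³ Pa) = 0.00208 m³ = 2.08 L.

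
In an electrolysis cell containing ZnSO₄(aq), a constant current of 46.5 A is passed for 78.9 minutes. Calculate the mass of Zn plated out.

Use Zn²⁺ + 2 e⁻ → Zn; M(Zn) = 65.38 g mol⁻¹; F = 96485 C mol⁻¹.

74.6 g

Q = I·t = 46.50 A × 4734.0 s = 220100 C.
n(e⁻) = Q/F = 220100 / 96485 = 2.282 mol.
Zn²⁺ + 2 e⁻ → Zn, so n(Zn) = n(e⁻)/2 = 1.141 mol.
m = n·M = 1.141 × 65.38 = 74.6 g.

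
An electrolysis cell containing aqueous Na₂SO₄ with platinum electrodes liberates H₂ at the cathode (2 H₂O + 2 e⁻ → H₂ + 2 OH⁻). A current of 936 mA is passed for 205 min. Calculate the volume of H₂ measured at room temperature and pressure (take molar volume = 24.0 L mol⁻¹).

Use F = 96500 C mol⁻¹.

1.43 L

Q = I·t = 0.9360 A × 12300 s = 11510 C.
n(e⁻) = Q/F = 11510 / 96500 = 0.1193 mol.
2 electrons are transferred per H₂ molecule, so n(H₂) = 0.1193 / 2 = 0.05965 mol.
V = n × V_m = 0.05965 × 24.0 = 1.43 L.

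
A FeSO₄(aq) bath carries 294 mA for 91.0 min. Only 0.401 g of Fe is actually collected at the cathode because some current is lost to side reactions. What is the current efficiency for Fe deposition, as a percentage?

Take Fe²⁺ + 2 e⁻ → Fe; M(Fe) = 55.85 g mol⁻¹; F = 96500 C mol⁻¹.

Q = I·t = 0.2940 × 5460.0 = 1605 C; n(e⁻) = 1605/96500 = 0.01663 mol.
Theoretical n(Fe) = n(e⁻)/2 = 0.008317 mol, i.e. m_theo = 0.008317 × 55.85 = 0.4645 g.
Efficiency = m_actual / m_theo = 0.401 / 0.4645 = 86.3 %.

86.3 %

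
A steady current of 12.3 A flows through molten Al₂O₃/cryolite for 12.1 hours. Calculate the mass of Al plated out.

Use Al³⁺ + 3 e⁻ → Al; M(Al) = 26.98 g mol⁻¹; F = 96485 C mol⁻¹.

Q = I·t = 12.30 A × 43560 s = 535800 C.
n(e⁻) = Q/F = 535800 / 96485 = 5.553 mol.
Al³⁺ + 3 e⁻ → Al, so n(Al) = n(e⁻)/3 = 1.851 mol.
m = n·M = 1.851 × 26.98 = 49.9 g.

49.9 g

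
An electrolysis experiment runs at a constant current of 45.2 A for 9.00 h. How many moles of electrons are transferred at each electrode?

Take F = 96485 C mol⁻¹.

15.2 mol

Q = I·t = 45.20 A × 32400 s = 1464000 C.
n(e⁻) = Q/F = 1464000 / 96485 = 15.2 mol.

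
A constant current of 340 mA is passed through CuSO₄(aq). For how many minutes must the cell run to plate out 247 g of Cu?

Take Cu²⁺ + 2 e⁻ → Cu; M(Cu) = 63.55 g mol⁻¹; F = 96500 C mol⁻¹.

n(Cu) = m/M = 247 / 63.55 = 3.887 mol.
Each Cu atom requires 2 electrons, so n(e⁻) = 2 × 3.887 = 7.773 mol.
Q = n(e⁻)·F = 7.773 × 96500 = 750100 C.
t = Q/I = 750100 / 0.3400 A = 2206000 s = 36800 min.

36800 min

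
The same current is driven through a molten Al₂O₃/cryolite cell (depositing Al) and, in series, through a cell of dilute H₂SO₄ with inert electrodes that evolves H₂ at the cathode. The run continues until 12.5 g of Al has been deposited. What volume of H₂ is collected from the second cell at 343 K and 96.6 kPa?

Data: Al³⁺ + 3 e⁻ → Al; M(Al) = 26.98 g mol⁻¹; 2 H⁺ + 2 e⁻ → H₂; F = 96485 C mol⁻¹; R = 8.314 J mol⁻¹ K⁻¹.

20.5 L

n(Al) = 12.5 / 26.98 = 0.4633 mol, so n(e⁻) = 3 × 0.4633 = 1.390 mol.
The cells are in series, so the same 1.390 mol of electrons passes through the second cell.
2 H⁺ + 2 e⁻ → H₂ — 2 mol e⁻ per mol H₂, so n(H₂) = 1.390/2 = 0.6950 mol.
V = nRT/P = (0.6950 × 8.314 × 343) / (96.6 × 10³) = 0.0205 m³ = 20.5 L.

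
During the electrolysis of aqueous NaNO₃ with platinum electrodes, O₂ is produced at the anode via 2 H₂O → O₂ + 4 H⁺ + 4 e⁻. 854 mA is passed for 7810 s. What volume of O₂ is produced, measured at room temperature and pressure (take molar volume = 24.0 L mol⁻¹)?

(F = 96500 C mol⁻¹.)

0.415 L

Q = I·t = 0.8540 A × 7810.0 s = 6670 C.
n(e⁻) = Q/F = 6670 / 96500 = 0.06912 mol.
4 electrons are transferred per O₂ molecule, so n(O₂) = 0.06912 / 4 = 0.01728 mol.
V = n × V_m = 0.01728 × 24.0 = 0.415 L.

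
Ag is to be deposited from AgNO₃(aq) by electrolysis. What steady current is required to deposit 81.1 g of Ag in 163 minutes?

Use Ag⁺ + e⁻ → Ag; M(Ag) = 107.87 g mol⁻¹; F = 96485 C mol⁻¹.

n(Ag) = 81.1 / 107.87 = 0.7518 mol.
n(e⁻) = 1 × 0.7518 = 0.7518 mol.
Q = n(e⁻)·F = 0.7518 × 96485 = 72540 C.
I = Q/t = 72540 / 9780.0 s = 7.42 A.

7.42 A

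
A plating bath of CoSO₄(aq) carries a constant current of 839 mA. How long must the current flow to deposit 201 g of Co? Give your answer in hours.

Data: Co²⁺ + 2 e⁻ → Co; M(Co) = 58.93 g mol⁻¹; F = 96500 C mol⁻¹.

218 h

n(Co) = m/M = 201 / 58.93 = 3.411 mol.
Each Co atom requires 2 electrons, so n(e⁻) = 2 × 3.411 = 6.822 mol.
Q = n(e⁻)·F = 6.822 × 96500 = 658300 C.
t = Q/I = 658300 / 0.8390 A = 784600 s = 218 h.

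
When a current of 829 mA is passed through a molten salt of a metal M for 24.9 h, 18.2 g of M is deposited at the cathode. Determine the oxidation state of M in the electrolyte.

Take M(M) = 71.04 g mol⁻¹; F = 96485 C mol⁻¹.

+3

Q = I·t = 0.8290 A × 89640 s = 74310 C, so n(e⁻) = 74310/96485 = 0.7702 mol.
n(M) deposited = 18.2 / 71.04 = 0.2562 mol.
Electrons per atom = n(e⁻)/n(M) = 0.7702 / 0.2562 = 3.01 ≈ 3, so the ion is M³⁺.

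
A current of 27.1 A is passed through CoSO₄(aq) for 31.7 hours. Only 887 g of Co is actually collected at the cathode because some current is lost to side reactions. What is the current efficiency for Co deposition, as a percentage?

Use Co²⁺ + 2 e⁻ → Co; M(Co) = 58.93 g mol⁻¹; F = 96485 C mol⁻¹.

Q = I·t = 27.10 × 114120 = 3093000 C; n(e⁻) = 3093000/96485 = 32.05 mol.
Theoretical n(Co) = n(e⁻)/2 = 16.03 mol, i.e. m_theo = 16.03 × 58.93 = 944.4 g.
Efficiency = m_actual / m_theo = 887 / 944.4 = 93.9 %.

93.9 %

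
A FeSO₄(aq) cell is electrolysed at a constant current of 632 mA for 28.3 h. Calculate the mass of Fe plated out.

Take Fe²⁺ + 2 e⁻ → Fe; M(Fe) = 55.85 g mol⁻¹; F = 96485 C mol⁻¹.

Q = I·t = 0.6320 A × 101880 s = 64390 C.
n(e⁻) = Q/F = 64390 / 96485 = 0.6673 mol.
Fe²⁺ + 2 e⁻ → Fe, so n(Fe) = n(e⁻)/2 = 0.3337 mol.
m = n·M = 0.3337 × 55.85 = 18.6 g.

18.6 g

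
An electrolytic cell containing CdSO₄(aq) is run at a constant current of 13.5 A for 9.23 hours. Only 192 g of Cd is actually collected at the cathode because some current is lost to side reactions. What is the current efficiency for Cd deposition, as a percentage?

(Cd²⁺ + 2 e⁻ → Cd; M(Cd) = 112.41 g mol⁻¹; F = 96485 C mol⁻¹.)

73.5 %

Q = I·t = 13.50 × 33228 = 448600 C; n(e⁻) = 448600/96485 = 4.649 mol.
Theoretical n(Cd) = n(e⁻)/2 = 2.325 mol, i.e. m_theo = 2.325 × 112.41 = 261.3 g.
Efficiency = m_actual / m_theo = 192 / 261.3 = 73.5 %.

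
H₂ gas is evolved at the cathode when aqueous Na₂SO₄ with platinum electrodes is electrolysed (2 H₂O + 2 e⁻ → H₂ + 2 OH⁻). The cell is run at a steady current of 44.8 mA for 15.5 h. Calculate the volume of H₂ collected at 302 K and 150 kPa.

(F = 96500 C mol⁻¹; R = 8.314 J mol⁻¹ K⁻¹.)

Q = I·t = 0.04480 A × 55800 s = 2500 C.
n(e⁻) = Q/F = 2500 / 96500 = 0.02591 mol.
2 electrons are transferred per H₂ molecule, so n(H₂) = 0.02591 / 2 = 0.01295 mol.
V = nRT/P = (0.01295 × 8.314 × 302) / (150 × 10³ Pa) = 2.17 × 10⁻⁴ m³ = 0.217 L.

0.217 L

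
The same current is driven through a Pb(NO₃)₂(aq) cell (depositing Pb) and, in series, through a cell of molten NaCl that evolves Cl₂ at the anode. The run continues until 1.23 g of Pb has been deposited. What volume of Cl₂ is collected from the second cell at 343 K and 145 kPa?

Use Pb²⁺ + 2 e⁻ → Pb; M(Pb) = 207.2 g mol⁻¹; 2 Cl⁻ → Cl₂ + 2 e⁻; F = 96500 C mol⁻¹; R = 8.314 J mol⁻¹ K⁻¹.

n(Pb) = 1.23 / 207.2 = 0.005936 mol, so n(e⁻) = 2 × 0.005936 = 0.01187 mol.
The cells are in series, so the same 0.01187 mol of electrons passes through the second cell.
2 Cl⁻ → Cl₂ + 2 e⁻ — 2 mol e⁻ per mol Cl₂, so n(Cl₂) = 0.01187/2 = 0.005936 mol.
V = nRT/P = (0.005936 × 8.314 × 343) / (145 × 10³) = 1.17 × 10⁻⁴ m³ = 0.117 L.

0.117 L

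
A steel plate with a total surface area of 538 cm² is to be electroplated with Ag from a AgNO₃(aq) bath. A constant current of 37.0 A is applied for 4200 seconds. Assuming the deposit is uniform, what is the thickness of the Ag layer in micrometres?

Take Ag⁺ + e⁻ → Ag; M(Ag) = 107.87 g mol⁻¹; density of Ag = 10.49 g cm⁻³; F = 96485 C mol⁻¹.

308 μm

Q = I·t = 37.00 × 4200.0 = 155400 C; n(e⁻) = 1.611 mol.
n(Ag) = n(e⁻)/1 = 1.611 mol, so m = 1.611 × 107.87 = 173.7 g.
Volume = m/ρ = 173.7 / 10.49 = 16.56 cm³.
Thickness = V/A = 16.56 / 538 = 0.0308 cm = 308 μm.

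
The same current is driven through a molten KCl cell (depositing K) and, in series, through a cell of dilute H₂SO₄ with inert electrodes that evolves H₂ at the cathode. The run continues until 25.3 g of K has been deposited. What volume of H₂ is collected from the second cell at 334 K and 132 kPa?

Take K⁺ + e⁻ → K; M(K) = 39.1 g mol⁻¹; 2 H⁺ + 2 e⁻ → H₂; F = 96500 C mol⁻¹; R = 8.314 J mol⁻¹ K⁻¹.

n(K) = 25.3 / 39.1 = 0.6471 mol, so n(e⁻) = 1 × 0.6471 = 0.6471 mol.
The cells are in series, so the same 0.6471 mol of electrons passes through the second cell.
2 H⁺ + 2 e⁻ → H₂ — 2 mol e⁻ per mol H₂, so n(H₂) = 0.6471/2 = 0.3235 mol.
V = nRT/P = (0.3235 × 8.314 × 334) / (132 × 10³) = 0.00681 m³ = 6.81 L.

6.81 L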